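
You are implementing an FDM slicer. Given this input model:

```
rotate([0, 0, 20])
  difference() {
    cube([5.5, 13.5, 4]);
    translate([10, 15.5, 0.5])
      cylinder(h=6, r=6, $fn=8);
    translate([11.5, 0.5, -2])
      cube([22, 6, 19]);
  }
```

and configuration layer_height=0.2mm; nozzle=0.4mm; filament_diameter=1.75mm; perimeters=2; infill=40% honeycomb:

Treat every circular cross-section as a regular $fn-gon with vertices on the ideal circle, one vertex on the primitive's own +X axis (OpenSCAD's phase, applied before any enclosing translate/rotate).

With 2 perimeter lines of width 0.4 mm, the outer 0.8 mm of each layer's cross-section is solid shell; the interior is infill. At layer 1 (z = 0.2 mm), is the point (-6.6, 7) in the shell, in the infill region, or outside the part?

At z = 0.2 mm: the cube is present — its section is the full 5.5×13.5 rectangle; the cylinder at (10, 15.5) is absent (z outside [0.5, 6.5]); the cube at (11.5, 0.5) (footprint 22×6) is included at this height; Subtracting the remaining from the first: starting from the 5.5×13.5 cube, the 22×6 cube at (11.5, 0.5) misses the remaining region (no effect) — 1 connected region; (whole slice rotated 20° about Z — lengths, areas and connectivity unchanged). Overall, the cross-section is a single solid region. Undo the 20° rotation: the query point maps to (-3.808, 8.835) in the un-rotated model frame. The nearest boundary edge runs (0.00, 0.00)→(0.00, 13.50); distance from the point to it = 3.81 mm. The point is not inside any of the regions above, so it lies outside the cross-section (3.81 mm from the nearest boundary).

outside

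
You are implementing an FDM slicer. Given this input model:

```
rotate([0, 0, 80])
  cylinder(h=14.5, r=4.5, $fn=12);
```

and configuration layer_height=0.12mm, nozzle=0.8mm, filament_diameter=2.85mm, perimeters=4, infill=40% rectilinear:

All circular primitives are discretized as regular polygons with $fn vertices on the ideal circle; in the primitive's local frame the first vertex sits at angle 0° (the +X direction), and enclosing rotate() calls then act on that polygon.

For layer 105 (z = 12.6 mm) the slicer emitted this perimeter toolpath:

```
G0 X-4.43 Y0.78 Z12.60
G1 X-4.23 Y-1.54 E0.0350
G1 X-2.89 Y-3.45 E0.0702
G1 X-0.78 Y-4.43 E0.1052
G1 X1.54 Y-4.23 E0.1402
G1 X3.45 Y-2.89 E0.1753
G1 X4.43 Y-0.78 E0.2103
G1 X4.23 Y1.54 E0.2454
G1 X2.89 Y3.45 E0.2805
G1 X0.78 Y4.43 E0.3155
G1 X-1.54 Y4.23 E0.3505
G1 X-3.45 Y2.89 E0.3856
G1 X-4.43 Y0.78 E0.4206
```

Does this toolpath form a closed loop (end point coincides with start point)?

Start point (G0): (-4.43, 0.78). End point (last G1): the path returns to the start — closed.

yes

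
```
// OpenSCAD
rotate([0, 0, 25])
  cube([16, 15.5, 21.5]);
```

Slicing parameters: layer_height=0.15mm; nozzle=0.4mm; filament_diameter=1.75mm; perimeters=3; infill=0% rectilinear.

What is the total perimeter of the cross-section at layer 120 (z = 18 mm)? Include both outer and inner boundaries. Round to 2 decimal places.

At z = 18 mm: the cube is present — its section is the full 16×15.5 rectangle (perimeter 63.00 mm); (whole slice rotated 25° about Z — lengths, areas and connectivity unchanged). Overall, the cross-section is a single solid region. Total boundary length (outer) = 63.00 mm.

63.00 mm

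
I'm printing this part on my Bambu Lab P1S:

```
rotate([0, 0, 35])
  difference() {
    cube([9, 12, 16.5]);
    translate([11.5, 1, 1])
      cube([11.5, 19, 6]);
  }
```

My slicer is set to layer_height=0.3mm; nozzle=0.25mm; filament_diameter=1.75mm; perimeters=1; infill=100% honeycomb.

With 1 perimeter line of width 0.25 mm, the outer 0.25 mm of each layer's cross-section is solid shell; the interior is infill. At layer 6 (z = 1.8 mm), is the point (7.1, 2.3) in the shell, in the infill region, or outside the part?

At z = 1.8 mm: the cube is present — its section is the full 9×12 rectangle; the cube at (11.5, 1) is present — its section is the full 11.5×19 rectangle; Taking the first minus the rest: starting from the 9×12 cube, the 11.5×19 cube at (11.5, 1) misses the remaining region (no effect) — 1 connected region; (whole slice rotated 35° about Z — lengths, areas and connectivity unchanged). Overall, the cross-section is a single solid region. Undo the 35° rotation: the query point maps to (7.135, -2.188) in the un-rotated model frame. The nearest boundary edge runs (9.00, 0.00)→(0.00, 0.00); distance from the point to it = 2.19 mm. The point is not inside any of the regions above, so it lies outside the cross-section (2.19 mm from the nearest boundary).

outside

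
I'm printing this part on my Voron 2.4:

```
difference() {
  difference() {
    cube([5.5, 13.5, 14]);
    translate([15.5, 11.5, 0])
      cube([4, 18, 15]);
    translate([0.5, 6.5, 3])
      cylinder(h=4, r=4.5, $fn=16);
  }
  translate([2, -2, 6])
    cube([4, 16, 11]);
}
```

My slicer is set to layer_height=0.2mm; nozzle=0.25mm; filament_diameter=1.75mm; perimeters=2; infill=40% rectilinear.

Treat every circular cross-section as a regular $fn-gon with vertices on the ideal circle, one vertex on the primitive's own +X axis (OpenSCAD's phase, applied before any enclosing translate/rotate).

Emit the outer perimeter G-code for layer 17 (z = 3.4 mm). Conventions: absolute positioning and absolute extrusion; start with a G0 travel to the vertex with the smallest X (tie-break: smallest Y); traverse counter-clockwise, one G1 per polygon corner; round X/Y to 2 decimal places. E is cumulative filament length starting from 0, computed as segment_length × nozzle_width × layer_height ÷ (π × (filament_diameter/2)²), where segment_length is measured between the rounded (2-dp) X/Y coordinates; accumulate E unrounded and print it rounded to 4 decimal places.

G0 X0.00 Y0.00 Z3.40
G1 X5.50 Y0.00 E0.1143
G1 X5.50 Y13.50 E0.3950
G1 X0.00 Y13.50 E0.5093
G1 X0.00 Y10.90 E0.5633
G1 X0.50 Y11.00 E0.5739
G1 X2.22 Y10.66 E0.6104
G1 X3.68 Y9.68 E0.6469
G1 X4.66 Y8.22 E0.6835
G1 X5.00 Y6.50 E0.7199
G1 X4.66 Y4.78 E0.7564
G1 X3.68 Y3.32 E0.7929
G1 X2.22 Y2.34 E0.8295
G1 X0.50 Y2.00 E0.8659
G1 X0.00 Y2.10 E0.8765
G1 X0.00 Y0.00 E0.9202

At z = 3.4 mm: the 5.5×13.5 cube contributes its full rectangle; the cube at (15.5, 11.5) (footprint 4×18) is included at this height; the r=4.5 cylinder at (0.5, 6.5) contributes a regular 16-gon of circumradius 4.5; Taking the first minus the rest: starting from the 5.5×13.5 cube, the 4×18 cube at (15.5, 11.5) misses the remaining region (no effect); the r=4.5 cylinder at (0.5, 6.5) partially overlaps it — only the 35.45 mm² overlap (of its 61.99 mm²) is removed, clipping the outline — 1 connected region; the cube at (2, -2) is absent (z outside [6, 17]); Subtracting the remaining from the first: none of the subtracted shapes is present at this height, so the result so far is unchanged — 1 connected region. The outline is a single polygon with 15 vertices. Extrusion per mm of travel: 0.25 × 0.2 / (π × 0.875²) = 0.020788. Accumulating E over each segment gives final E = 0.9202.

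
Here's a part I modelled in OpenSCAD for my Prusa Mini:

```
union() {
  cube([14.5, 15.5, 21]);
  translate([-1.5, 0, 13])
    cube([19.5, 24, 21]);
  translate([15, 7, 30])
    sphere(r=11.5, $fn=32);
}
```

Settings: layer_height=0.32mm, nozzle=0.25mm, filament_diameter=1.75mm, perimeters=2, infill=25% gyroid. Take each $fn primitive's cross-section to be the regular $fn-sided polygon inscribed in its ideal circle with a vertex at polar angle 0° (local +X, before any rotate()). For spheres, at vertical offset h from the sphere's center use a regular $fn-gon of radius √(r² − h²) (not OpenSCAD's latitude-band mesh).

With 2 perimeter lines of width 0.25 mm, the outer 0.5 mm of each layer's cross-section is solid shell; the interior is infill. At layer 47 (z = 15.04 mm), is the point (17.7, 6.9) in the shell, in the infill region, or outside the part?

shell

At z = 15.04 mm: the cube (footprint 14.5×15.5) is included at this height; the 19.5×24 cube at (-1.5, 0) contributes its full rectangle; the sphere at (15, 7) is not intersected at this z (|z−center|=14.960 > r=11.5); Combining (union): the 14.5×15.5 cube lies entirely inside the 19.5×24 cube at (-1.5, 0), so the union is just the 19.5×24 cube at (-1.5, 0) — 1 connected region. Overall, the cross-section is a single solid region. The nearest boundary edge runs (18.00, 24.00)→(18.00, 0.00); distance from the point to it = 0.30 mm. The point is inside the cross-section, 0.30 mm from the nearest boundary — within the 0.5 mm shell band (2 × 0.25).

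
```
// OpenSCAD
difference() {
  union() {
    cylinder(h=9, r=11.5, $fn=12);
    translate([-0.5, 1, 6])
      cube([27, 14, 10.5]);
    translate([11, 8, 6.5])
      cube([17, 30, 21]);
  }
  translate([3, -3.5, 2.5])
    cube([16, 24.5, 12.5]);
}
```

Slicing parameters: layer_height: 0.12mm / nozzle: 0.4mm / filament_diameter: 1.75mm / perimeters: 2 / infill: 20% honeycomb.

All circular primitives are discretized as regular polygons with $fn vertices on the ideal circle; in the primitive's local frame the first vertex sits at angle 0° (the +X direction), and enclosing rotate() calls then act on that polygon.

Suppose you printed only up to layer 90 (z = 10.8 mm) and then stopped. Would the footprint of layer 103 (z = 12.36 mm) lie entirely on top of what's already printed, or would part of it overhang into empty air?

Compare the two slices. At z = 10.8: the cylinder is not intersected at this z (z outside [0, 9]); the cube at (-0.5, 1) (footprint 27×14) is included at this height (area 378.00 mm²); the cube at (11, 8) is present — its section is the full 17×30 rectangle (area 510.00 mm²); Combining (union): the regions partially overlap — summed areas 888.00 mm² minus the doubly-counted overlap 108.50 mm² gives 779.50 mm² — area = 779.50 mm²; the 16×24.5 cube at (3, -3.5) contributes its full rectangle (area 392.00 mm²); Taking the first minus the rest: starting from that combined region (779.50 mm²), the 16×24.5 cube at (3, -3.5) partially overlaps it — only the 272.00 mm² overlap (of its 392.00 mm²) is removed, clipping the outline — area = 507.50 mm². At z = 12.36: the cylinder is absent (z outside [0, 9]); the 27×14 cube at (-0.5, 1) contributes its full rectangle (area 378.00 mm²); the 17×30 cube at (11, 8) contributes its full rectangle (area 510.00 mm²); Taking the union: the regions partially overlap — summed areas 888.00 mm² minus the doubly-counted overlap 108.50 mm² gives 779.50 mm² — area = 779.50 mm²; the 16×24.5 cube at (3, -3.5) contributes its full rectangle (area 392.00 mm²); Taking the first minus the rest: starting from that combined region (779.50 mm²), the 16×24.5 cube at (3, -3.5) partially overlaps it — only the 272.00 mm² overlap (of its 392.00 mm²) is removed, clipping the outline — area = 507.50 mm². Checking containment: the cross-section at z = 12.36 is a subset of the cross-section at z = 10.8.

entirely on top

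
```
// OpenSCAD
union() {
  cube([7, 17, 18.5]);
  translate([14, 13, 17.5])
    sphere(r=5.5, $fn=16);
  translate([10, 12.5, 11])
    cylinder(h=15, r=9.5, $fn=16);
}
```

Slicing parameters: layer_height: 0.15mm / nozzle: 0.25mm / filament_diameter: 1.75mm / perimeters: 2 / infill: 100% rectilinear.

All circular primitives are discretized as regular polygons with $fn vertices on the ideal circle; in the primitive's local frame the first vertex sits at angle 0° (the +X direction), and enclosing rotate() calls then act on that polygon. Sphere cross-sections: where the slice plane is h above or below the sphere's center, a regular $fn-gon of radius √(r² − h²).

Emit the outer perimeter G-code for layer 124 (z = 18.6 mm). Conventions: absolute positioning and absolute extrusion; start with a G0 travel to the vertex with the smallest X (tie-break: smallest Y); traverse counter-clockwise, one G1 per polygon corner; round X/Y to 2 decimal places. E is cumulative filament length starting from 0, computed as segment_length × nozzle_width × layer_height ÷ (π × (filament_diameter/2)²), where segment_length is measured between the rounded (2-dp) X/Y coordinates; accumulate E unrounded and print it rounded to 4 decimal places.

G0 X0.50 Y12.50 Z18.60
G1 X1.22 Y8.86 E0.0578
G1 X3.28 Y5.78 E0.1156
G1 X6.36 Y3.72 E0.1734
G1 X10.00 Y3.00 E0.2312
G1 X13.64 Y3.72 E0.2891
G1 X16.72 Y5.78 E0.3469
G1 X18.78 Y8.86 E0.4046
G1 X19.50 Y12.50 E0.4625
G1 X18.78 Y16.14 E0.5203
G1 X16.72 Y19.22 E0.5781
G1 X13.64 Y21.28 E0.6359
G1 X10.00 Y22.00 E0.6937
G1 X6.36 Y21.28 E0.7516
G1 X3.28 Y19.22 E0.8093
G1 X1.22 Y16.14 E0.8671
G1 X0.50 Y12.50 E0.9250

At z = 18.6 mm: the cube does not reach this height (z outside [0, 18.5]); the r=5.5 sphere at (14, 13) contributes a regular 16-gon of circumradius √(5.5²−1.1²) = 5.389; the cylinder at (10, 12.5): section is a regular 16-gon, circumradius r=9.5; Taking the union: the r=5.5 sphere at (14, 13) lies entirely inside the r=9.5 cylinder at (10, 12.5), so the union is just the r=9.5 cylinder at (10, 12.5) — 1 connected region. The outline is a single polygon with 16 vertices. Extrusion per mm of travel: 0.25 × 0.15 / (π × 0.875²) = 0.015591. Accumulating E over each segment gives final E = 0.9250.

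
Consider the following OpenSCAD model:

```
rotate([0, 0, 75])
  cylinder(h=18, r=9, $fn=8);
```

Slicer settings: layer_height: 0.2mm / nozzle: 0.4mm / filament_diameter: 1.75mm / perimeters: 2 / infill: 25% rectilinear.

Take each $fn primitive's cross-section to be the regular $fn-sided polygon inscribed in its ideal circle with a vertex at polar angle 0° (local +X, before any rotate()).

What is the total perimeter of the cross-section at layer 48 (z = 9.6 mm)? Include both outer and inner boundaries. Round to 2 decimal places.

55.11 mm

At z = 9.6 mm: the r=9 cylinder gives a regular 8-gon of circumradius 9 (constant along its height) (perimeter = 2·8·9.000·sin(180°/8) = 55.11 mm); (rotated 75° about Z; rotation is an isometry so areas/perimeters/island counts are preserved). Overall, the cross-section is a single solid region. Total boundary length (outer) = 55.11 mm.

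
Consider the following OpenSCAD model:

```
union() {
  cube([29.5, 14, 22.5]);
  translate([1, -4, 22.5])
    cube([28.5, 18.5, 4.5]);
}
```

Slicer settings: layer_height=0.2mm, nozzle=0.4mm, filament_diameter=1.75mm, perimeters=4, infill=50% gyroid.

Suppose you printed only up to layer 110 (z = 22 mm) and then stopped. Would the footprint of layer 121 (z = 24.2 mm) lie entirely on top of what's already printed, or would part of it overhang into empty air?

Compare the two slices. At z = 22: the cube (footprint 29.5×14) is included at this height (area 413.00 mm²); the cube at (1, -4) does not reach this height (z outside [22.5, 27]); Taking the union: only the 29.5×14 cube is present, so the union is just that shape — area = 413.00 mm². At z = 24.2: the cube does not reach this height (z outside [0, 22.5]); the 28.5×18.5 cube at (1, -4) contributes its full rectangle (area 527.25 mm²); Combining (union): only the 28.5×18.5 cube at (1, -4) is present, so the union is just that shape — area = 527.25 mm². Checking containment: at z = 24.2 the cross-section extends beyond the z = 22 cross-section by about 128.25 mm².

part overhangs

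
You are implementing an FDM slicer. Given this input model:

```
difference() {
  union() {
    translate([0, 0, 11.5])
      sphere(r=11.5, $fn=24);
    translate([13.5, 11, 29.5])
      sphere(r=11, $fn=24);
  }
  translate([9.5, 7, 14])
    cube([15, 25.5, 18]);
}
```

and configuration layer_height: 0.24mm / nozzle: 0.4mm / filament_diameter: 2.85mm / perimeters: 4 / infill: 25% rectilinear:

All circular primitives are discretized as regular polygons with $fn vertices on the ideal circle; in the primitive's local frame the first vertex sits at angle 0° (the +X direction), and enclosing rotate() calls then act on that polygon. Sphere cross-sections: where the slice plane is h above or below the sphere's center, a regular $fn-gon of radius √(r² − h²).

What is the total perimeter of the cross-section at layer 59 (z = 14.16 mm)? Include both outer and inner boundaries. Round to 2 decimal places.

At z = 14.16 mm: the sphere: section is a regular 24-gon, circumradius = √(r²−h²) = √(11.5²−2.66²) = 11.188 (perimeter = 2·24·11.188·sin(180°/24) = 70.10 mm); the sphere at (13.5, 11) does not reach this height (|z−center|=15.340 > r=11); Merging all regions: only the r=11.5 sphere is present, so the union is just that shape — boundary = 70.10 mm; the cube at (9.5, 7) (footprint 15×25.5) is included at this height (perimeter 81.00 mm); Taking the first minus the rest: starting from the result so far, the 15×25.5 cube at (9.5, 7) misses the remaining region (no effect) — boundary = 70.10 mm. Overall, the cross-section is a single solid region. Total boundary length (outer) = 70.10 mm.

70.10 mm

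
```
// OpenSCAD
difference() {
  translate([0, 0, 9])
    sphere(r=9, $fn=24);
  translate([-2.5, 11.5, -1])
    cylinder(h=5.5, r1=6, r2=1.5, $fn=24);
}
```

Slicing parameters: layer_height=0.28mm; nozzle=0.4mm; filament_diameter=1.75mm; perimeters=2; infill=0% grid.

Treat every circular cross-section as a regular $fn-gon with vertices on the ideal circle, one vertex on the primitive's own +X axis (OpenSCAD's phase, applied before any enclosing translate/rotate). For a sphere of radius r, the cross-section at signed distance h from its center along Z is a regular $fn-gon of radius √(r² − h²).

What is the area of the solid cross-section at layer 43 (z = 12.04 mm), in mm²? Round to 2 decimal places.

222.87 mm²

At z = 12.04 mm: the r=9 sphere contributes a regular 24-gon of circumradius √(9²−3.04²) = 8.471 (area = (24/2)·8.471²·sin(360°/24) = 222.87 mm²); the cone at (-2.5, 11.5) is not intersected at this z (z outside [-1, 4.5]); After the difference (first − rest): none of the subtracted shapes is present at this height, so the r=9 sphere is unchanged — area = 222.87 mm². Overall, the cross-section is a single solid region. Net area = 222.87 mm².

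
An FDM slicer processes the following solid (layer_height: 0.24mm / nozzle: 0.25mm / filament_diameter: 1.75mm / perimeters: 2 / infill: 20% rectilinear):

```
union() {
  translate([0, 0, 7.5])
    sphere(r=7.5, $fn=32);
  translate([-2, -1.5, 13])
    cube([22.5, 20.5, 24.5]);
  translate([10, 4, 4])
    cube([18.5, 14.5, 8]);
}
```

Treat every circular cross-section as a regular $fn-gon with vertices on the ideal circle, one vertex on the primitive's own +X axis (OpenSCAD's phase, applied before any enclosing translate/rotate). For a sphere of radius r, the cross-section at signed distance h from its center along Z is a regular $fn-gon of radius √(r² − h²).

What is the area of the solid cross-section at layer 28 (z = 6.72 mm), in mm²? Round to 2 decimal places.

At z = 6.72 mm: the r=7.5 sphere slices to a regular 32-gon of circumradius 7.459 (√(r²−h²) with h=0.78 from center) (area = (32/2)·7.459²·sin(360°/32) = 173.68 mm²); the cube at (-2, -1.5) does not reach this height (z outside [13, 37.5]); the cube at (10, 4) is present — its section is the full 18.5×14.5 rectangle (area 268.25 mm²); Merging all regions: the 2 present regions are separate (no shared area or edge), so areas and boundary lengths simply add and each stays a separate island — area = 441.93 mm². Overall, the cross-section has 2 separate islands. Net area = 441.93 mm².

441.93 mm²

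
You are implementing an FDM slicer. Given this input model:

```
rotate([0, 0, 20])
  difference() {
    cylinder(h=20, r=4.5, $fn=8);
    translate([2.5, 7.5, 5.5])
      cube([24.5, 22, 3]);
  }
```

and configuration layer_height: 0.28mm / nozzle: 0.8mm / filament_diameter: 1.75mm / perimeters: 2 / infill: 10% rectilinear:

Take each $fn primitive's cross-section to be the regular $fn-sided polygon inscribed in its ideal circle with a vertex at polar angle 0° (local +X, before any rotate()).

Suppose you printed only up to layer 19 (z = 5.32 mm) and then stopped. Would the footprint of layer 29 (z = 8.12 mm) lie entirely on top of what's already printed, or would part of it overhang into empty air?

entirely on top

Compare the two slices. At z = 5.32: the r=4.5 cylinder contributes a regular 8-gon of circumradius 4.5 (area = (8/2)·4.500²·sin(360°/8) = 57.28 mm²); the cube at (2.5, 7.5) is absent (z outside [5.5, 8.5]); Subtracting the remaining from the first: none of the subtracted shapes is present at this height, so the r=4.5 cylinder is unchanged — area = 57.28 mm²; (rotated 20° about Z; rotation is an isometry so areas/perimeters/island counts are preserved). At z = 8.12: the cylinder: section is a regular 8-gon, circumradius r=4.5 (area = (8/2)·4.500²·sin(360°/8) = 57.28 mm²); the cube at (2.5, 7.5) (footprint 24.5×22) is included at this height (area 539.00 mm²); After the difference (first − rest): starting from the r=4.5 cylinder (57.28 mm²), the 24.5×22 cube at (2.5, 7.5) misses the remaining region (no effect) — area = 57.28 mm²; (rotated 20° about Z; rotation is an isometry so areas/perimeters/island counts are preserved). Checking containment: the cross-section at z = 8.12 is a subset of the cross-section at z = 5.32.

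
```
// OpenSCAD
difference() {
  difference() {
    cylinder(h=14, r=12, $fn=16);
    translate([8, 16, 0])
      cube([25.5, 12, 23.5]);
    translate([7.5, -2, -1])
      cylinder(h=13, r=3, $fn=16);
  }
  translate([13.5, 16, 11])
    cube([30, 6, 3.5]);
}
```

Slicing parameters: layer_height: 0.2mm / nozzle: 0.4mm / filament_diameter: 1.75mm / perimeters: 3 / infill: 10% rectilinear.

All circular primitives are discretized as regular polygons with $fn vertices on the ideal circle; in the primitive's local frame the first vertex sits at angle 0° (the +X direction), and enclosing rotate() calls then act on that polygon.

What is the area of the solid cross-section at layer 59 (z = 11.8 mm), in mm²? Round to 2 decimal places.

413.30 mm²

At z = 11.8 mm: the r=12 cylinder contributes a regular 16-gon of circumradius 12 (area = (16/2)·12.000²·sin(360°/16) = 440.85 mm²); the cube at (8, 16) (footprint 25.5×12) is included at this height (area 306.00 mm²); the r=3 cylinder at (7.5, -2) contributes a regular 16-gon of circumradius 3 (area = (16/2)·3.000²·sin(360°/16) = 27.55 mm²); After the difference (first − rest): starting from the r=12 cylinder (440.85 mm²), the 25.5×12 cube at (8, 16) misses the remaining region (no effect); the r=3 cylinder at (7.5, -2) lies wholly inside it (removes its full 27.55 mm² and its 18.73 mm outline becomes a hole wall) — area = 413.30 mm²; the cube at (13.5, 16) (footprint 30×6) is included at this height (area 180.00 mm²); Taking the first minus the rest: starting from that combined region (413.30 mm²), the 30×6 cube at (13.5, 16) misses the remaining region (no effect) — area = 413.30 mm². Overall, the cross-section is one region with 1 hole. Net area = 413.30 mm².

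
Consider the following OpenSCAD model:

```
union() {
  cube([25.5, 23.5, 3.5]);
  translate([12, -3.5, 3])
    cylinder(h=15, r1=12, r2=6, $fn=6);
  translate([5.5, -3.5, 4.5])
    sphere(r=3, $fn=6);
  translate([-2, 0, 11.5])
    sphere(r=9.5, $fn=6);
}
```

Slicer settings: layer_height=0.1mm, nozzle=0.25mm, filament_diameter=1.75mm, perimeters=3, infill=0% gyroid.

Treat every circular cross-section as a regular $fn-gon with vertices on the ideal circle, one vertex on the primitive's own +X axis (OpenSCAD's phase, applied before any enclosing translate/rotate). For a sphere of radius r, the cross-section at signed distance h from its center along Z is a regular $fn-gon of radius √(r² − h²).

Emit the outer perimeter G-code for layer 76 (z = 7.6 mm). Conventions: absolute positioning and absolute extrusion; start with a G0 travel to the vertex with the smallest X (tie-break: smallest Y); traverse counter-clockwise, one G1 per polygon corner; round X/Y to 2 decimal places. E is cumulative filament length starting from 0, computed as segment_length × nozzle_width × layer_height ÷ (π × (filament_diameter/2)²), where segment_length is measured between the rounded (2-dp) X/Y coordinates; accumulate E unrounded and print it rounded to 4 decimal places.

G0 X-10.66 Y0.00 Z7.60
G1 X-6.33 Y-7.50 E0.0900
G1 X2.33 Y-7.50 E0.1800
G1 X3.24 Y-5.93 E0.1989
G1 X6.92 Y-12.30 E0.2753
G1 X17.08 Y-12.30 E0.3809
G1 X22.16 Y-3.50 E0.4866
G1 X17.08 Y5.30 E0.5922
G1 X6.92 Y5.30 E0.6978
G1 X5.26 Y2.43 E0.7322
G1 X2.33 Y7.50 E0.7931
G1 X-6.33 Y7.50 E0.8831
G1 X-10.66 Y0.00 E0.9731

At z = 7.6 mm: the cube does not reach this height (z outside [0, 3.5]); the cone at (12, -3.5) (r1=12→r2=6) has section circumradius 10.160 here — a regular 6-gon; the sphere at (5.5, -3.5) does not reach this height (|z−center|=3.100 > r=3); the r=9.5 sphere at (-2, 0) slices to a regular 6-gon of circumradius 8.663 (√(r²−h²) with h=3.9 from center); Merging all regions: the regions partially overlap (shared area 16.60 mm²), so overlapping operands fuse into one piece — 1 connected region. The outline is a single polygon with 12 vertices. Extrusion per mm of travel: 0.25 × 0.1 / (π × 0.875²) = 0.010394. Accumulating E over each segment gives final E = 0.9731.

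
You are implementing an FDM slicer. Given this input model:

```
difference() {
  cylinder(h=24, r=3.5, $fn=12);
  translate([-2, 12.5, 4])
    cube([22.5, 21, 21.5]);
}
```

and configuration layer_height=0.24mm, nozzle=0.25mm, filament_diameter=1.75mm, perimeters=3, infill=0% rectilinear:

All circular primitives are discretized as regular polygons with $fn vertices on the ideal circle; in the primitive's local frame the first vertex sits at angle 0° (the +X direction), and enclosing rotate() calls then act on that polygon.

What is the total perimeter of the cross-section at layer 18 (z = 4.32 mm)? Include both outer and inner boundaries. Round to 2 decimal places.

21.74 mm

At z = 4.32 mm: the r=3.5 cylinder contributes a regular 12-gon of circumradius 3.5 (perimeter = 2·12·3.500·sin(180°/12) = 21.74 mm); the cube at (-2, 12.5) (footprint 22.5×21) is included at this height (perimeter 87.00 mm); Taking the first minus the rest: starting from the r=3.5 cylinder, the 22.5×21 cube at (-2, 12.5) misses the remaining region (no effect) — boundary = 21.74 mm. Overall, the cross-section is a single solid region. Total boundary length (outer) = 21.74 mm.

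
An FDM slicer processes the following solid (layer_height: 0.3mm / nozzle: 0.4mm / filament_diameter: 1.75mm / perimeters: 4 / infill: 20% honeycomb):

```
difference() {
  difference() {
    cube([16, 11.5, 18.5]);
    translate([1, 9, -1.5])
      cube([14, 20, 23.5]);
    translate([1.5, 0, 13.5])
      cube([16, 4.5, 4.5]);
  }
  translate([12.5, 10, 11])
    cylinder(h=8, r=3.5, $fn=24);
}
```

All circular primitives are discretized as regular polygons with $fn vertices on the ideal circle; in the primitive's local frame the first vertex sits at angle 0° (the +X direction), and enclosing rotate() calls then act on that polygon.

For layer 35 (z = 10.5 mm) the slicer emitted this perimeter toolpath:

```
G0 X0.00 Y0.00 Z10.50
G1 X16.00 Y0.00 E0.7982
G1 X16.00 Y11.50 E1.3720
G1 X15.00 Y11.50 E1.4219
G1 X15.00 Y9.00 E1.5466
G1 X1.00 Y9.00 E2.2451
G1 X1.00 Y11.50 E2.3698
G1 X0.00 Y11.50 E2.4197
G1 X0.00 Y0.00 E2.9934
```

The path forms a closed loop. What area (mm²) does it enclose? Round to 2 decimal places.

Apply the shoelace formula to the sequence of (X, Y) vertices; enclosed area = 149.00 mm².

149.00 mm²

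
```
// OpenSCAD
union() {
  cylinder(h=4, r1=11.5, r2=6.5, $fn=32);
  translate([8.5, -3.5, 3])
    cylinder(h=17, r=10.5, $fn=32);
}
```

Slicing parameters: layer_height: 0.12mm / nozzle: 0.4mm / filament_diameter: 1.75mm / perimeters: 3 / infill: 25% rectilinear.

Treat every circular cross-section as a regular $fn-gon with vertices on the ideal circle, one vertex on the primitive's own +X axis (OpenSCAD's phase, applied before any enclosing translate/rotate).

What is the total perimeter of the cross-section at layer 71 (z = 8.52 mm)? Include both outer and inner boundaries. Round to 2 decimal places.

65.87 mm

At z = 8.52 mm: the cone is absent (z outside [0, 4]); the cylinder at (8.5, -3.5): section is a regular 32-gon, circumradius r=10.5 (perimeter = 2·32·10.500·sin(180°/32) = 65.87 mm); Merging all regions: only the r=10.5 cylinder at (8.5, -3.5) is present, so the union is just that shape — boundary = 65.87 mm. Overall, the cross-section is a single solid region. Total boundary length (outer) = 65.87 mm.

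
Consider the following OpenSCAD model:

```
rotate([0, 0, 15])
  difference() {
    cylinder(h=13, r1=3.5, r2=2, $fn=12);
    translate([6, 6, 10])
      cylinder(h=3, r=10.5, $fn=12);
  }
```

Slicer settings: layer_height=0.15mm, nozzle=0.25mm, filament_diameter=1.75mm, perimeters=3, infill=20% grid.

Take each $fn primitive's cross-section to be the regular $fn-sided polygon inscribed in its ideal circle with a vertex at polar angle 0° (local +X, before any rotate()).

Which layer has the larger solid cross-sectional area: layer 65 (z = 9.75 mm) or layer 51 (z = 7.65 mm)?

layer 51 (z = 7.65 mm)

Layer 65 (z = 9.75): the cone contributes a regular 12-gon of circumradius 2.375 (interpolated between r1=3.5 and r2=2 at t=0.750) (area = (12/2)·2.375²·sin(360°/12) = 16.92 mm²); the cylinder at (6, 6) is not intersected at this z (z outside [10, 13]); After the difference (first − rest): none of the subtracted shapes is present at this height, so the cone is unchanged — area = 16.92 mm²; (rotated 15° about Z; rotation is an isometry so areas/perimeters/island counts are preserved). So its area = 16.92 mm². Layer 51 (z = 7.65): the cone: at t=0.588 of its height the radius interpolates to r₁+(r₂−r₁)t = 2.617, giving a regular 12-gon of that circumradius (area = (12/2)·2.617²·sin(360°/12) = 20.55 mm²); the cylinder at (6, 6) does not reach this height (z outside [10, 13]); Subtracting the remaining from the first: none of the subtracted shapes is present at this height, so the cone is unchanged — area = 20.55 mm²; (rotated 15° about Z; rotation is an isometry so areas/perimeters/island counts are preserved). So its area = 20.55 mm². Layer 51 is larger (20.55 vs 16.92 mm²).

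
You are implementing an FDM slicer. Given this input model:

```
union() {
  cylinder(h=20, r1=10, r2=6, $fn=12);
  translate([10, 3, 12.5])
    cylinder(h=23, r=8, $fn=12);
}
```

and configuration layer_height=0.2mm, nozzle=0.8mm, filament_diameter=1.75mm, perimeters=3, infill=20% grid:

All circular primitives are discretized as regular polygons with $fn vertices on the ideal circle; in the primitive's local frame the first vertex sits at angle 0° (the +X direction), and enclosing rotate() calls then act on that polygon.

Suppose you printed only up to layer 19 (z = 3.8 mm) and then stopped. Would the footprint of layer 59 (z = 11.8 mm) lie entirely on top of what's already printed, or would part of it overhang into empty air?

Compare the two slices. At z = 3.8: the cone: at t=0.190 of its height the radius interpolates to r₁+(r₂−r₁)t = 9.240, giving a regular 12-gon of that circumradius (area = (12/2)·9.240²·sin(360°/12) = 256.13 mm²); the cylinder at (10, 3) is not intersected at this z (z outside [12.5, 35.5]); Combining (union): only the cone is present, so the union is just that shape — area = 256.13 mm². At z = 11.8: the cone: at t=0.590 of its height the radius interpolates to r₁+(r₂−r₁)t = 7.640, giving a regular 12-gon of that circumradius (area = (12/2)·7.640²·sin(360°/12) = 175.11 mm²); the cylinder at (10, 3) is absent (z outside [12.5, 35.5]); Combining (union): only the cone is present, so the union is just that shape — area = 175.11 mm². Checking containment: the cross-section at z = 11.8 is a subset of the cross-section at z = 3.8.

entirely on top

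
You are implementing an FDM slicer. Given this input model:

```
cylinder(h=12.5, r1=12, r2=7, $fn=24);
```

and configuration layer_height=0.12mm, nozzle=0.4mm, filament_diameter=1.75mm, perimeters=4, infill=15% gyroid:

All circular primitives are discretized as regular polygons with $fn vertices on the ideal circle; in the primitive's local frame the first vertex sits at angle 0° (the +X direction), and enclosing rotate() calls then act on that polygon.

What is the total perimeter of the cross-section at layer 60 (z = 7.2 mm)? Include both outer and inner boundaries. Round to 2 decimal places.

At z = 7.2 mm: the cone: at t=0.576 of its height the radius interpolates to r₁+(r₂−r₁)t = 9.120, giving a regular 24-gon of that circumradius (perimeter = 2·24·9.120·sin(180°/24) = 57.14 mm). Overall, the cross-section is a single solid region. Total boundary length (outer) = 57.14 mm.

57.14 mm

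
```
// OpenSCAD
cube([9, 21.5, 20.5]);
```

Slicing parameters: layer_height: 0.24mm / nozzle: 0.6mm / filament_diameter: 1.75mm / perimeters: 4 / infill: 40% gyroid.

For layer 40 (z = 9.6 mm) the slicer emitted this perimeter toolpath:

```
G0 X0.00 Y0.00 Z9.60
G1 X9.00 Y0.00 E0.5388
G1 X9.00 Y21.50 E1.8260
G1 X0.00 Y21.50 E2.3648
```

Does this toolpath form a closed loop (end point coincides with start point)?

Start point (G0): (0.00, 0.00). End point (last G1): the path does not return to the start — open.

no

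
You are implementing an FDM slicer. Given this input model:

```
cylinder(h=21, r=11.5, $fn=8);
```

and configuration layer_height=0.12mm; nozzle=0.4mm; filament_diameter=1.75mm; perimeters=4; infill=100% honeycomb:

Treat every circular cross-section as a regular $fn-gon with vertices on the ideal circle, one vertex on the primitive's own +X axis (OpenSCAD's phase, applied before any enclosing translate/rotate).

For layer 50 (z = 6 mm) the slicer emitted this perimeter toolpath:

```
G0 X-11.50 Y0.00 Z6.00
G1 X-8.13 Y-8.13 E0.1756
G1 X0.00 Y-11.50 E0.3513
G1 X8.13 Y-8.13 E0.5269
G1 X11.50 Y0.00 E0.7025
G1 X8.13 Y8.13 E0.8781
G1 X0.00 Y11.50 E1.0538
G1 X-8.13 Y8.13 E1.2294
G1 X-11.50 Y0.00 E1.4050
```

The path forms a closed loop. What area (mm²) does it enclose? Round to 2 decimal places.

Apply the shoelace formula to the sequence of (X, Y) vertices; enclosed area = 373.98 mm².

373.98 mm²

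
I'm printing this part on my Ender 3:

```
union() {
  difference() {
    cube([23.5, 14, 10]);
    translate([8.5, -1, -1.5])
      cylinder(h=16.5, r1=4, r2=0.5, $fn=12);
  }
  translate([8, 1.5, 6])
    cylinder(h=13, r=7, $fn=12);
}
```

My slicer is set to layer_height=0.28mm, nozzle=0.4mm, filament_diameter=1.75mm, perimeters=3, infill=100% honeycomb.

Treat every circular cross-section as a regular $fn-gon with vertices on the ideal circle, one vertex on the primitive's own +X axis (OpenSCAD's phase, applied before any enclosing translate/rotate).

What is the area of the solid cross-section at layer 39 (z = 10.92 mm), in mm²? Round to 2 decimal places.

At z = 10.92 mm: the cube is not intersected at this z (z outside [0, 10]); the cone at (8.5, -1) (r1=4→r2=0.5) has section circumradius 1.365 here — a regular 12-gon (area = (12/2)·1.365²·sin(360°/12) = 5.59 mm²); After the difference (first − rest): the first operand is absent here, so nothing remains; the cylinder at (8, 1.5): section is a regular 12-gon, circumradius r=7 (area = (12/2)·7.000²·sin(360°/12) = 147.00 mm²); Combining (union): only the r=7 cylinder at (8, 1.5) is present, so the union is just that shape — area = 147.00 mm². Overall, the cross-section is a single solid region. Net area = 147.00 mm².

147.00 mm²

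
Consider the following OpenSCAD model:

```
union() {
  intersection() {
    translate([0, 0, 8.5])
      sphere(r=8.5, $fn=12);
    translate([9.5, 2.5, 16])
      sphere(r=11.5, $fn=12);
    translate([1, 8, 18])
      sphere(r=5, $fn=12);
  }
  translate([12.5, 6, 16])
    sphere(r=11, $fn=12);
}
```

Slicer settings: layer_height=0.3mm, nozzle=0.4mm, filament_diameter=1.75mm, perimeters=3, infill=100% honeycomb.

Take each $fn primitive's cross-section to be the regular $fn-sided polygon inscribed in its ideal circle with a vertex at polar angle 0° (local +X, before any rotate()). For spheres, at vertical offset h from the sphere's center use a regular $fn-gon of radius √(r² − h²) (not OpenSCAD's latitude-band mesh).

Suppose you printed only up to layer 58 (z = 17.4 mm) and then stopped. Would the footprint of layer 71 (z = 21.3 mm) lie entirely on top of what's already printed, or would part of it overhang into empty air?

Compare the two slices. At z = 17.4: the sphere does not reach this height (|z−center|=8.900 > r=8.5); the r=11.5 sphere at (9.5, 2.5) contributes a regular 12-gon of circumradius √(11.5²−1.4²) = 11.414 (area = (12/2)·11.414²·sin(360°/12) = 390.87 mm²); the r=5 sphere at (1, 8) contributes a regular 12-gon of circumradius √(5²−0.6²) = 4.964 (area = (12/2)·4.964²·sin(360°/12) = 73.92 mm²); Keeping only the common overlap: at least one operand is absent at this height, so nothing remains; the r=11 sphere at (12.5, 6) contributes a regular 12-gon of circumradius √(11²−1.4²) = 10.911 (area = (12/2)·10.911²·sin(360°/12) = 357.12 mm²); Merging all regions: only the r=11 sphere at (12.5, 6) is present, so the union is just that shape — area = 357.12 mm². At z = 21.3: the sphere does not reach this height (|z−center|=12.800 > r=8.5); the r=11.5 sphere at (9.5, 2.5) contributes a regular 12-gon of circumradius √(11.5²−5.3²) = 10.206 (area = (12/2)·10.206²·sin(360°/12) = 312.48 mm²); the sphere at (1, 8): section is a regular 12-gon, circumradius = √(r²−h²) = √(5²−3.3²) = 3.756 (area = (12/2)·3.756²·sin(360°/12) = 42.33 mm²); Taking the intersection: at least one operand is absent at this height, so nothing remains; the r=11 sphere at (12.5, 6) slices to a regular 12-gon of circumradius 9.639 (√(r²−h²) with h=5.3 from center) (area = (12/2)·9.639²·sin(360°/12) = 278.73 mm²); Taking the union: only the r=11 sphere at (12.5, 6) is present, so the union is just that shape — area = 278.73 mm². Checking containment: the cross-section at z = 21.3 is a subset of the cross-section at z = 17.4.

entirely on top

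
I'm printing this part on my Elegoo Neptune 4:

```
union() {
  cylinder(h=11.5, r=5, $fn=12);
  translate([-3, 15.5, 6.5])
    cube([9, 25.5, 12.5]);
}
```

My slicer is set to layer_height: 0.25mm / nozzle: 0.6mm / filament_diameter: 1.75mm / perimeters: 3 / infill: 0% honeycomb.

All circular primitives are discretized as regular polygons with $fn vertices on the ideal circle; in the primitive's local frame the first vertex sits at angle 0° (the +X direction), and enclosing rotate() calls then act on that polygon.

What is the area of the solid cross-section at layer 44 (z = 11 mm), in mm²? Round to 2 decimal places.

304.50 mm²

At z = 11 mm: the cylinder: section is a regular 12-gon, circumradius r=5 (area = (12/2)·5.000²·sin(360°/12) = 75.00 mm²); the cube at (-3, 15.5) (footprint 9×25.5) is included at this height (area 229.50 mm²); Merging all regions: the 2 present regions are separate (no shared area or edge), so areas and boundary lengths simply add and each stays a separate island — area = 304.50 mm². Overall, the cross-section has 2 separate islands. Net area = 304.50 mm².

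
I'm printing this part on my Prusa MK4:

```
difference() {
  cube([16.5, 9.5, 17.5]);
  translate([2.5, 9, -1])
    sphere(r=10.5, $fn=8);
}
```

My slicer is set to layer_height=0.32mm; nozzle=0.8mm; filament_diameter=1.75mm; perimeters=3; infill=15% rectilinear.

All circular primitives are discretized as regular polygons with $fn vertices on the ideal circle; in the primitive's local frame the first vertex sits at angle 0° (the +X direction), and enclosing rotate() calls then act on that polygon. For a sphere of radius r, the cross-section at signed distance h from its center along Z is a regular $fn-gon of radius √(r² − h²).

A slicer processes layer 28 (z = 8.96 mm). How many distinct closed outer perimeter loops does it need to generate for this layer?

1

At z = 8.96 mm: the cube (footprint 16.5×9.5) is included at this height; the sphere at (2.5, 9): section is a regular 8-gon, circumradius = √(r²−h²) = √(10.5²−9.96²) = 3.324; Subtracting the remaining from the first: starting from the 16.5×9.5 cube, the r=10.5 sphere at (2.5, 9) partially overlaps it — only the 17.67 mm² overlap (of its 31.25 mm²) is removed, clipping the outline — 1 connected region. The result has 1 disconnected region.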